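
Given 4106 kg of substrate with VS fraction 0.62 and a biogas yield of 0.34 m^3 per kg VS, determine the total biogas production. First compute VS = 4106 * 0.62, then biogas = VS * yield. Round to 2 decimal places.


Compute volatile solids:
  VS = mass * VS_fraction = 4106 * 0.62 = 2545.72 kg
Calculate biogas volume:
  Biogas = VS * specific_yield = 2545.72 * 0.34
  Biogas = 865.54 m^3

865.54


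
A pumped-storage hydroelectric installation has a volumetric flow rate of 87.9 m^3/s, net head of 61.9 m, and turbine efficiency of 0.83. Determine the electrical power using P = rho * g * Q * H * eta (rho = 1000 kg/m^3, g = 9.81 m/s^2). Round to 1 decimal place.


Apply the hydropower formula P = rho * g * Q * H * eta
rho * g = 1000 * 9.81 = 9810.0
P = 9810.0 * 87.9 * 61.9 * 0.83
P = 44302335.7 W

44302335.7


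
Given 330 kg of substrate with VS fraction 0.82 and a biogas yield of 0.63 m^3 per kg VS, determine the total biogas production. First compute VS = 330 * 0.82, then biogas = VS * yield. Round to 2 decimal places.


Compute volatile solids:
  VS = mass * VS_fraction = 330 * 0.82 = 270.6 kg
Calculate biogas volume:
  Biogas = VS * specific_yield = 270.6 * 0.63
  Biogas = 170.48 m^3

170.48


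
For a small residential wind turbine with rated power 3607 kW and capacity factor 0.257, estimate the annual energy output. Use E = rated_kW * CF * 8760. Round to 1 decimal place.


Annual energy = rated_kW * capacity_factor * hours_per_year
Given: P_rated = 3607 kW, CF = 0.257, hours = 8760
E = 3607 * 0.257 * 8760
E = 8120511.2 kWh

8120511.2


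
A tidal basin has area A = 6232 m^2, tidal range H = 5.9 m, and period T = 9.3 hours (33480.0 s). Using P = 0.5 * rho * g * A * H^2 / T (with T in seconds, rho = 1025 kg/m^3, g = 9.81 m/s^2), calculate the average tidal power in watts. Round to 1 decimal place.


Convert period to seconds: T = 9.3 * 3600 = 33480.0 s
H^2 = 5.9^2 = 34.81
P = 0.5 * rho * g * A * H^2 / T
P = 0.5 * 1025 * 9.81 * 6232 * 34.81 / 33480.0
P = 32576.8 W

32576.8


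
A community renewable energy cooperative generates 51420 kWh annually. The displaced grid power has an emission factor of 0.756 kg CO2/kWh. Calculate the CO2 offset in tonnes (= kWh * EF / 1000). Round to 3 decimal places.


CO2 offset in kg = generation * emission_factor
CO2 offset = 51420 * 0.756 = 38873.52 kg
Convert to tonnes:
  CO2 offset = 38873.52 / 1000 = 38.874 tonnes

38.874


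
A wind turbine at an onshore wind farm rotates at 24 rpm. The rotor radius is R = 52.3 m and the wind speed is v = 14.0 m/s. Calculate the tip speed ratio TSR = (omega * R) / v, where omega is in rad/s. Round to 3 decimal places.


Convert rotational speed to rad/s:
  omega = 24 * 2 * pi / 60 = 2.5133 rad/s
Compute tip speed:
  v_tip = omega * R = 2.5133 * 52.3 = 131.444 m/s
Tip speed ratio:
  TSR = v_tip / v_wind = 131.444 / 14.0 = 9.389

9.389


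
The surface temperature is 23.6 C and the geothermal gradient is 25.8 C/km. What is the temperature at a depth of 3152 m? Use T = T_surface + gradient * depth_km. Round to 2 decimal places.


Convert depth to km: 3152 / 1000 = 3.152 km
Temperature increase = gradient * depth_km = 25.8 * 3.152 = 81.32 C
Temperature at depth = T_surface + delta_T = 23.6 + 81.32
T = 104.92 C

104.92


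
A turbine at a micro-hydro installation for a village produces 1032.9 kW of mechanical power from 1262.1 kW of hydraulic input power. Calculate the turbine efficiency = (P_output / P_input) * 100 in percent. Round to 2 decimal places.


Turbine efficiency = (output power / input power) * 100
eta = (1032.9 / 1262.1) * 100
eta = 81.84%

81.84


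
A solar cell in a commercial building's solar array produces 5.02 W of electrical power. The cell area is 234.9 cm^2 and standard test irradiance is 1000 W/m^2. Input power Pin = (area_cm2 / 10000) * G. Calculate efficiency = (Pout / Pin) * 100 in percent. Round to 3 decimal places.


First compute the input power:
  Pin = area_cm2 / 10000 * G = 234.9 / 10000 * 1000 = 23.49 W
Then compute efficiency:
  Efficiency = (Pout / Pin) * 100 = (5.02 / 23.49) * 100
  Efficiency = 21.371%

21.371


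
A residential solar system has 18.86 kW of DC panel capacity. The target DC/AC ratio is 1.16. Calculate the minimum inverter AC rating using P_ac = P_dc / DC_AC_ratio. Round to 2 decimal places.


The inverter AC capacity is determined by the DC/AC ratio.
Given: P_dc = 18.86 kW, DC/AC ratio = 1.16
P_ac = P_dc / ratio = 18.86 / 1.16
P_ac = 16.26 kW

16.26


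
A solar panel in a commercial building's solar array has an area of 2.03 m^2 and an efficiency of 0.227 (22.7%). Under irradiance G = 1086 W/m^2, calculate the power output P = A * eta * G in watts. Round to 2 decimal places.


Use the solar power formula P = A * eta * G.
Given: A = 2.03 m^2, eta = 0.227, G = 1086 W/m^2
P = 2.03 * 0.227 * 1086
P = 500.44 W

500.44


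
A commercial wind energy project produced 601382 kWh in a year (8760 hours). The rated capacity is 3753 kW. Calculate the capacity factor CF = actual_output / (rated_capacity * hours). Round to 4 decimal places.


Capacity factor = actual output / maximum possible output
Maximum possible = rated * hours = 3753 * 8760 = 32876280 kWh
CF = 601382 / 32876280
CF = 0.0183

0.0183


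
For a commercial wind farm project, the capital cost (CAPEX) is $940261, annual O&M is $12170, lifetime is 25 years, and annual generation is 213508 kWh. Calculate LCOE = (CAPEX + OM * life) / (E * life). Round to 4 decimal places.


Total cost = CAPEX + OM * lifetime = 940261 + 12170 * 25 = 940261 + 304250 = 1244511
Total generation = annual * lifetime = 213508 * 25 = 5337700 kWh
LCOE = 1244511 / 5337700
LCOE = 0.2332 $/kWh

0.2332


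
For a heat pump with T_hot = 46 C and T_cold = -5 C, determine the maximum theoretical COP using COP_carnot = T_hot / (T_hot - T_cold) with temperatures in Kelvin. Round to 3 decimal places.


Convert to Kelvin:
  T_hot = 46 + 273.15 = 319.15 K
  T_cold = -5 + 273.15 = 268.15 K
Apply Carnot COP formula:
  COP = T_hot_K / (T_hot_K - T_cold_K) = 319.15 / 51.0
  COP = 6.258

6.258


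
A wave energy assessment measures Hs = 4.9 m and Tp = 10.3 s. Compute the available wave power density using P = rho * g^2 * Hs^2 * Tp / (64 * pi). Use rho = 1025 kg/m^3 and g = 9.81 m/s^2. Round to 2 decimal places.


Apply wave power formula:
  g^2 = 9.81^2 = 96.2361
  Hs^2 = 4.9^2 = 24.01
  Numerator = rho * g^2 * Hs^2 * Tp = 1025 * 96.2361 * 24.01 * 10.3 = 24394463.14
  Denominator = 64 * pi = 201.0619
  P = 24394463.14 / 201.0619 = 121328.11 W/m

121328.11


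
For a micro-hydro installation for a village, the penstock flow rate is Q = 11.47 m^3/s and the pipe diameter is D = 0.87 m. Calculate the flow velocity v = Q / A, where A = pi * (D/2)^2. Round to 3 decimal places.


Compute pipe cross-sectional area:
  A = pi * (D/2)^2 = pi * (0.87/2)^2 = 0.5945 m^2
Calculate velocity:
  v = Q / A = 11.47 / 0.5945
  v = 19.295 m/s

19.295


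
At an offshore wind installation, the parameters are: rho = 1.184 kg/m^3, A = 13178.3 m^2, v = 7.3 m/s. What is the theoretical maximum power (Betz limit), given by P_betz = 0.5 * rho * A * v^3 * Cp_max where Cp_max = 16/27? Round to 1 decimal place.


The Betz coefficient Cp_max = 16/27 = 0.5926
v^3 = 7.3^3 = 389.017
P_betz = 0.5 * rho * A * v^3 * Cp_max
P_betz = 0.5 * 1.184 * 13178.3 * 389.017 * 0.5926
P_betz = 1798481.2 W

1798481.2


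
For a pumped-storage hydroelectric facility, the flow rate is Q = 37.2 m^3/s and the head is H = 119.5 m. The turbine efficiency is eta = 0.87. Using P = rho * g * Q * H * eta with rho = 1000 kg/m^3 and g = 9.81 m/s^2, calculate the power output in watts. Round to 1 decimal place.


Apply the hydropower formula P = rho * g * Q * H * eta
rho * g = 1000 * 9.81 = 9810.0
P = 9810.0 * 37.2 * 119.5 * 0.87
P = 37940155.4 W

37940155.4


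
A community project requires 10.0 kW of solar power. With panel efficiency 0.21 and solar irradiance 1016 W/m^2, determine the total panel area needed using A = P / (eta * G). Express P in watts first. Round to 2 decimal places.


Convert target power to watts: P = 10.0 * 1000 = 10000.0 W
Compute denominator: eta * G = 0.21 * 1016 = 213.36
Required area A = P / (eta * G) = 10000.0 / 213.36
A = 46.87 m^2

46.87


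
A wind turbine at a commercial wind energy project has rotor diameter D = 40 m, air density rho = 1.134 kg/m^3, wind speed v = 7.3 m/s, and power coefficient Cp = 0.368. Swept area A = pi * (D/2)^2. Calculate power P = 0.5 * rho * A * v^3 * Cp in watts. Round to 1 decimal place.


Step 1 -- Compute swept area:
  A = pi * (D/2)^2 = pi * (40/2)^2 = 1256.64 m^2
Step 2 -- Apply wind power equation:
  P = 0.5 * rho * A * v^3 * Cp
  v^3 = 7.3^3 = 389.017
  P = 0.5 * 1.134 * 1256.64 * 389.017 * 0.368
  P = 102002.1 W

102002.1


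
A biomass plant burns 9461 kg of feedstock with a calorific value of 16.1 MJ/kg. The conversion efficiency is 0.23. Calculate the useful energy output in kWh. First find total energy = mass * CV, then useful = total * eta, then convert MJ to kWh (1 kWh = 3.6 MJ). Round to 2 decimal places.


Total energy = mass * CV = 9461 * 16.1 = 152322.1 MJ
Useful energy = total * eta = 152322.1 * 0.23 = 35034.08 MJ
Convert to kWh: 35034.08 / 3.6
Useful energy = 9731.69 kWh

9731.69


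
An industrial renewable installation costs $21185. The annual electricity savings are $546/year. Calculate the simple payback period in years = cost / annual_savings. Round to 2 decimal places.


Simple payback period = initial cost / annual savings
Payback = 21185 / 546
Payback = 38.80 years

38.80


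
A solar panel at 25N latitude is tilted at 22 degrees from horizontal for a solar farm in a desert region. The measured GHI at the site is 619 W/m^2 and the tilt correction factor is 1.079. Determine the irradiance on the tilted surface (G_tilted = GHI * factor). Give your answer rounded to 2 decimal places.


Identify the given values:
  GHI = 619 W/m^2, tilt correction factor = 1.079
Apply the formula G_tilted = GHI * factor:
  G_tilted = 619 * 1.079
  G_tilted = 667.90 W/m^2

667.90


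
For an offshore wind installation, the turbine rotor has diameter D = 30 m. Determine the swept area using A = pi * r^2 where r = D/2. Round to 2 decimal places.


Compute the rotor radius:
  r = D / 2 = 30 / 2 = 15.0 m
Calculate swept area:
  A = pi * r^2 = pi * 15.0^2
  A = 706.86 m^2

706.86


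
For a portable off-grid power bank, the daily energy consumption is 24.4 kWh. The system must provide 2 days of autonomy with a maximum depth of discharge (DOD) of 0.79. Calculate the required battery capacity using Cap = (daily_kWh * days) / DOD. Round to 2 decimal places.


Total energy needed = daily * days = 24.4 * 2 = 48.8 kWh
Account for depth of discharge:
  Cap = total_energy / DOD = 48.8 / 0.79
  Cap = 61.77 kWh

61.77


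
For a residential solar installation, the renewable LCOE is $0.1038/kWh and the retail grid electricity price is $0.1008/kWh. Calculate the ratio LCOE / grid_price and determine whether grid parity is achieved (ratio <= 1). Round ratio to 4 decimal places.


Compare LCOE to grid price:
  LCOE = $0.1038/kWh, Grid price = $0.1008/kWh
  Ratio = LCOE / grid_price = 0.1038 / 0.1008 = 1.0298
  Grid parity achieved (ratio <= 1)? no

1.0298


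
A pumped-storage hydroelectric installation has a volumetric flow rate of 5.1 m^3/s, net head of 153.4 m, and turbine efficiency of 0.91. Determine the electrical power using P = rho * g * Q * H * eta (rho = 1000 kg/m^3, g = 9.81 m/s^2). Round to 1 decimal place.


Apply the hydropower formula P = rho * g * Q * H * eta
rho * g = 1000 * 9.81 = 9810.0
P = 9810.0 * 5.1 * 153.4 * 0.91
P = 6984027.4 W

6984027.4


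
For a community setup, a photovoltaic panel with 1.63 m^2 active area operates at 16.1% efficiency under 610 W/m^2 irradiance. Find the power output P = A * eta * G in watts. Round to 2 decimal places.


Use the solar power formula P = A * eta * G.
Given: A = 1.63 m^2, eta = 0.161, G = 610 W/m^2
P = 1.63 * 0.161 * 610
P = 160.08 W

160.08


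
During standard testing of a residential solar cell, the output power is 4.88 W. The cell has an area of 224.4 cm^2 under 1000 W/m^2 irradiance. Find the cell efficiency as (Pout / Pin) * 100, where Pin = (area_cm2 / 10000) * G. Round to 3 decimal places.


First compute the input power:
  Pin = area_cm2 / 10000 * G = 224.4 / 10000 * 1000 = 22.44 W
Then compute efficiency:
  Efficiency = (Pout / Pin) * 100 = (4.88 / 22.44) * 100
  Efficiency = 21.747%

21.747


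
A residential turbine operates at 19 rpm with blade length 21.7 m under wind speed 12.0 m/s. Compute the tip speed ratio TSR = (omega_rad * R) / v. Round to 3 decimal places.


Convert rotational speed to rad/s:
  omega = 19 * 2 * pi / 60 = 1.9897 rad/s
Compute tip speed:
  v_tip = omega * R = 1.9897 * 21.7 = 43.176 m/s
Tip speed ratio:
  TSR = v_tip / v_wind = 43.176 / 12.0 = 3.598

3.598


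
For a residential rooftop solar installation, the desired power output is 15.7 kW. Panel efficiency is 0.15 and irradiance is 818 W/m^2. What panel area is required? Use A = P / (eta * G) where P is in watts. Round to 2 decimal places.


Convert target power to watts: P = 15.7 * 1000 = 15700.0 W
Compute denominator: eta * G = 0.15 * 818 = 122.7
Required area A = P / (eta * G) = 15700.0 / 122.7
A = 127.95 m^2

127.95


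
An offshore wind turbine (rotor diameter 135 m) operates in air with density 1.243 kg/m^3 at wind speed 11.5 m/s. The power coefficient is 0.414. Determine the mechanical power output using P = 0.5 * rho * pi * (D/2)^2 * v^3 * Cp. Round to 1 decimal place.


Step 1 -- Compute swept area:
  A = pi * (D/2)^2 = pi * (135/2)^2 = 14313.88 m^2
Step 2 -- Apply wind power equation:
  P = 0.5 * rho * A * v^3 * Cp
  v^3 = 11.5^3 = 1520.875
  P = 0.5 * 1.243 * 14313.88 * 1520.875 * 0.414
  P = 5601346.2 W

5601346.2


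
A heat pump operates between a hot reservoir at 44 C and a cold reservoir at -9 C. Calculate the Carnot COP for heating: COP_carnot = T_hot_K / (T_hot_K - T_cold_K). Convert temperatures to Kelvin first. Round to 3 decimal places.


Convert to Kelvin:
  T_hot = 44 + 273.15 = 317.15 K
  T_cold = -9 + 273.15 = 264.15 K
Apply Carnot COP formula:
  COP = T_hot_K / (T_hot_K - T_cold_K) = 317.15 / 53.0
  COP = 5.984

5.984


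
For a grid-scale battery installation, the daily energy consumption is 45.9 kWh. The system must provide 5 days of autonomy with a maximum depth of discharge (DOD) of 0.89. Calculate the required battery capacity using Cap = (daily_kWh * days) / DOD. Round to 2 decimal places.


Total energy needed = daily * days = 45.9 * 5 = 229.5 kWh
Account for depth of discharge:
  Cap = total_energy / DOD = 229.5 / 0.89
  Cap = 257.87 kWh

257.87


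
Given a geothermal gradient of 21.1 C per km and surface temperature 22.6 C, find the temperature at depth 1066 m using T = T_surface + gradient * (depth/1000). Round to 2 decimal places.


Convert depth to km: 1066 / 1000 = 1.066 km
Temperature increase = gradient * depth_km = 21.1 * 1.066 = 22.49 C
Temperature at depth = T_surface + delta_T = 22.6 + 22.49
T = 45.09 C

45.09


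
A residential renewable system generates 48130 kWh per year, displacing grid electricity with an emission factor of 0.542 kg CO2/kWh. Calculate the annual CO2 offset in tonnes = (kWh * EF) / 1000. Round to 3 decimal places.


CO2 offset in kg = generation * emission_factor
CO2 offset = 48130 * 0.542 = 26086.46 kg
Convert to tonnes:
  CO2 offset = 26086.46 / 1000 = 26.086 tonnes

26.086


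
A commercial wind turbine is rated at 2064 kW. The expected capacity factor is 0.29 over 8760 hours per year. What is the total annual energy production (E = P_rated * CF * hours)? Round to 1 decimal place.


Annual energy = rated_kW * capacity_factor * hours_per_year
Given: P_rated = 2064 kW, CF = 0.29, hours = 8760
E = 2064 * 0.29 * 8760
E = 5243385.6 kWh

5243385.6


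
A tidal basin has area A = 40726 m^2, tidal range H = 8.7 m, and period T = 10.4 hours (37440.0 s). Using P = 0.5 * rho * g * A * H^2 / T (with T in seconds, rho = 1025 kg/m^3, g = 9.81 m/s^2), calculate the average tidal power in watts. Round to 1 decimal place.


Convert period to seconds: T = 10.4 * 3600 = 37440.0 s
H^2 = 8.7^2 = 75.69
P = 0.5 * rho * g * A * H^2 / T
P = 0.5 * 1025 * 9.81 * 40726 * 75.69 / 37440.0
P = 413939.9 W

413939.9


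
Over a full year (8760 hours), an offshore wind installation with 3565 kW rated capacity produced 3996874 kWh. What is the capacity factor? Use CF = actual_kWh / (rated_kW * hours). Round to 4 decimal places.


Capacity factor = actual output / maximum possible output
Maximum possible = rated * hours = 3565 * 8760 = 31229400 kWh
CF = 3996874 / 31229400
CF = 0.1280

0.1280


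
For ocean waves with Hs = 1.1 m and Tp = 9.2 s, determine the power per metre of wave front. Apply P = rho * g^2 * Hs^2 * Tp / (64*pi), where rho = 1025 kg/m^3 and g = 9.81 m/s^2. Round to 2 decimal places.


Apply wave power formula:
  g^2 = 9.81^2 = 96.2361
  Hs^2 = 1.1^2 = 1.21
  Numerator = rho * g^2 * Hs^2 * Tp = 1025 * 96.2361 * 1.21 * 9.2 = 1098082.77
  Denominator = 64 * pi = 201.0619
  P = 1098082.77 / 201.0619 = 5461.42 W/m

5461.42


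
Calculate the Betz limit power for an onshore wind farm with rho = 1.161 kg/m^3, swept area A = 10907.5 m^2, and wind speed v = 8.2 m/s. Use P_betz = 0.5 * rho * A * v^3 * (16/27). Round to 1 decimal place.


The Betz coefficient Cp_max = 16/27 = 0.5926
v^3 = 8.2^3 = 551.368
P_betz = 0.5 * rho * A * v^3 * Cp_max
P_betz = 0.5 * 1.161 * 10907.5 * 551.368 * 0.5926
P_betz = 2068832.0 W

2068832.0


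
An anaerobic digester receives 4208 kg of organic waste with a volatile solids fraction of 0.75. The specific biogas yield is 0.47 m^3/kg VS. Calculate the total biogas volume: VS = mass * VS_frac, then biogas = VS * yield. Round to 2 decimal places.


Compute volatile solids:
  VS = mass * VS_fraction = 4208 * 0.75 = 3156.0 kg
Calculate biogas volume:
  Biogas = VS * specific_yield = 3156.0 * 0.47
  Biogas = 1483.32 m^3

1483.32


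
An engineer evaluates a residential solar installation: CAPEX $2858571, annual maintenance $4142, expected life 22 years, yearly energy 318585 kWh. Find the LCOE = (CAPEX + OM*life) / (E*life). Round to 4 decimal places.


Total cost = CAPEX + OM * lifetime = 2858571 + 4142 * 22 = 2858571 + 91124 = 2949695
Total generation = annual * lifetime = 318585 * 22 = 7008870 kWh
LCOE = 2949695 / 7008870
LCOE = 0.4209 $/kWh

0.4209


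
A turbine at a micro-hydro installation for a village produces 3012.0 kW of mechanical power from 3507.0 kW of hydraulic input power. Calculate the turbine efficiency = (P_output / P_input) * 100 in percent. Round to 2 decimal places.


Turbine efficiency = (output power / input power) * 100
eta = (3012.0 / 3507.0) * 100
eta = 85.89%

85.89


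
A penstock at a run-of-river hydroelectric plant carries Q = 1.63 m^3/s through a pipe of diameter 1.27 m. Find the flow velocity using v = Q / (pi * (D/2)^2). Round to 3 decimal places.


Compute pipe cross-sectional area:
  A = pi * (D/2)^2 = pi * (1.27/2)^2 = 1.2668 m^2
Calculate velocity:
  v = Q / A = 1.63 / 1.2668
  v = 1.287 m/s

1.287


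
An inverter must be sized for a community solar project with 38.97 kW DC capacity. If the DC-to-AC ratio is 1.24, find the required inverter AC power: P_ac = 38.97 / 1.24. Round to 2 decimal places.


The inverter AC capacity is determined by the DC/AC ratio.
Given: P_dc = 38.97 kW, DC/AC ratio = 1.24
P_ac = P_dc / ratio = 38.97 / 1.24
P_ac = 31.43 kW

31.43


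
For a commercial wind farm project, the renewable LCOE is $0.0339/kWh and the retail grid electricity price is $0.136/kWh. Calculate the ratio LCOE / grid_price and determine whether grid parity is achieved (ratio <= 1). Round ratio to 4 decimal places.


Compare LCOE to grid price:
  LCOE = $0.0339/kWh, Grid price = $0.136/kWh
  Ratio = LCOE / grid_price = 0.0339 / 0.136 = 0.2493
  Grid parity achieved (ratio <= 1)? yes

0.2493


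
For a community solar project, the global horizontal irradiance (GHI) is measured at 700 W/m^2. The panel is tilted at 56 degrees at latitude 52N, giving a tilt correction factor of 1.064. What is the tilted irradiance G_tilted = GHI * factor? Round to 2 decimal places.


Identify the given values:
  GHI = 700 W/m^2, tilt correction factor = 1.064
Apply the formula G_tilted = GHI * factor:
  G_tilted = 700 * 1.064
  G_tilted = 744.80 W/m^2

744.80


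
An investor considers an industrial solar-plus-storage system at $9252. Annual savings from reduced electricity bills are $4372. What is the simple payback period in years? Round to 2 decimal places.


Simple payback period = initial cost / annual savings
Payback = 9252 / 4372
Payback = 2.12 years

2.12


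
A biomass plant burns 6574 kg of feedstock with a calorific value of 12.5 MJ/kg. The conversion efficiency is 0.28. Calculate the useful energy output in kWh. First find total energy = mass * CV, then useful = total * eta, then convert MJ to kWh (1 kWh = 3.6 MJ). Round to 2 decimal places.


Total energy = mass * CV = 6574 * 12.5 = 82175.0 MJ
Useful energy = total * eta = 82175.0 * 0.28 = 23009.0 MJ
Convert to kWh: 23009.0 / 3.6
Useful energy = 6391.39 kWh

6391.39


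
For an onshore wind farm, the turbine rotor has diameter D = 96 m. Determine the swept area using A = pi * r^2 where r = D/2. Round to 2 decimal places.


Compute the rotor radius:
  r = D / 2 = 96 / 2 = 48.0 m
Calculate swept area:
  A = pi * r^2 = pi * 48.0^2
  A = 7238.23 m^2

7238.23


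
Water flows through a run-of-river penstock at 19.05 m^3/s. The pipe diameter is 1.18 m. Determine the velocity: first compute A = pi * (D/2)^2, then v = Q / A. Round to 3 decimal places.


Compute pipe cross-sectional area:
  A = pi * (D/2)^2 = pi * (1.18/2)^2 = 1.0936 m^2
Calculate velocity:
  v = Q / A = 19.05 / 1.0936
  v = 17.420 m/s

17.420


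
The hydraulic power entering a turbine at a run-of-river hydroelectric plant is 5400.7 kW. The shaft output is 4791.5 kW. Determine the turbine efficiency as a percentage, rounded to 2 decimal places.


Turbine efficiency = (output power / input power) * 100
eta = (4791.5 / 5400.7) * 100
eta = 88.72%

88.72


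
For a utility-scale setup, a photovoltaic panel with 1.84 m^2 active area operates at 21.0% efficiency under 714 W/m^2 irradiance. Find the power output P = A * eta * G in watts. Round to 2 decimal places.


Use the solar power formula P = A * eta * G.
Given: A = 1.84 m^2, eta = 0.21, G = 714 W/m^2
P = 1.84 * 0.21 * 714
P = 275.89 W

275.89


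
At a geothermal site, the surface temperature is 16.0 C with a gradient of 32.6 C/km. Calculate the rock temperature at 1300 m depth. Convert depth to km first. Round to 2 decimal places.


Convert depth to km: 1300 / 1000 = 1.3 km
Temperature increase = gradient * depth_km = 32.6 * 1.3 = 42.38 C
Temperature at depth = T_surface + delta_T = 16.0 + 42.38
T = 58.38 C

58.38


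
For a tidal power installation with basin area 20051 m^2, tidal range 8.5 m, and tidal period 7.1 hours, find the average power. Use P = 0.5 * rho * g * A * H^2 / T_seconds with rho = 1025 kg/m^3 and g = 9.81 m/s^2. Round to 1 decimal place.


Convert period to seconds: T = 7.1 * 3600 = 25560.0 s
H^2 = 8.5^2 = 72.25
P = 0.5 * rho * g * A * H^2 / T
P = 0.5 * 1025 * 9.81 * 20051 * 72.25 / 25560.0
P = 284954.8 W

284954.8


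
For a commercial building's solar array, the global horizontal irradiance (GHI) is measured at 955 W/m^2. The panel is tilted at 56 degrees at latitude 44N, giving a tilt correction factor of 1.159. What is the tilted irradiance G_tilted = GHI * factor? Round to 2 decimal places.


Identify the given values:
  GHI = 955 W/m^2, tilt correction factor = 1.159
Apply the formula G_tilted = GHI * factor:
  G_tilted = 955 * 1.159
  G_tilted = 1106.85 W/m^2

1106.85


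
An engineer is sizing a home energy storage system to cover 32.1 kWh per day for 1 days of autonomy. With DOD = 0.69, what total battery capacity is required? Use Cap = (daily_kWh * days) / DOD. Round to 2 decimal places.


Total energy needed = daily * days = 32.1 * 1 = 32.1 kWh
Account for depth of discharge:
  Cap = total_energy / DOD = 32.1 / 0.69
  Cap = 46.52 kWh

46.52


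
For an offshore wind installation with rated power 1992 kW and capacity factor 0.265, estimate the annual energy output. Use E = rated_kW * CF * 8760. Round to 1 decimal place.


Annual energy = rated_kW * capacity_factor * hours_per_year
Given: P_rated = 1992 kW, CF = 0.265, hours = 8760
E = 1992 * 0.265 * 8760
E = 4624228.8 kWh

4624228.8


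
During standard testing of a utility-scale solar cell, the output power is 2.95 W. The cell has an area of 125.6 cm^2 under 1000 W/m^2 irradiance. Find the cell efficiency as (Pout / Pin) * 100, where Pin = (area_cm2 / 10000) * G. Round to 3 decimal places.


First compute the input power:
  Pin = area_cm2 / 10000 * G = 125.6 / 10000 * 1000 = 12.56 W
Then compute efficiency:
  Efficiency = (Pout / Pin) * 100 = (2.95 / 12.56) * 100
  Efficiency = 23.487%

23.487


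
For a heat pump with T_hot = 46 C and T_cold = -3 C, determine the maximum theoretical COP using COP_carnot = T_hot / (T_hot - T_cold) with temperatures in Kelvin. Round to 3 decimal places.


Convert to Kelvin:
  T_hot = 46 + 273.15 = 319.15 K
  T_cold = -3 + 273.15 = 270.15 K
Apply Carnot COP formula:
  COP = T_hot_K / (T_hot_K - T_cold_K) = 319.15 / 49.0
  COP = 6.513

6.513


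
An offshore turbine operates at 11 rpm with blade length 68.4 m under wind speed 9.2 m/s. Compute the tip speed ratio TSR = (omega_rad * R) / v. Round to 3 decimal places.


Convert rotational speed to rad/s:
  omega = 11 * 2 * pi / 60 = 1.1519 rad/s
Compute tip speed:
  v_tip = omega * R = 1.1519 * 68.4 = 78.791 m/s
Tip speed ratio:
  TSR = v_tip / v_wind = 78.791 / 9.2 = 8.564

8.564


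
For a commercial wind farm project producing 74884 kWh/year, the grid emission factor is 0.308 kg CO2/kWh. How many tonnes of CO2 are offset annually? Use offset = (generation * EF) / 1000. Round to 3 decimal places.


CO2 offset in kg = generation * emission_factor
CO2 offset = 74884 * 0.308 = 23064.27 kg
Convert to tonnes:
  CO2 offset = 23064.27 / 1000 = 23.064 tonnes

23.064


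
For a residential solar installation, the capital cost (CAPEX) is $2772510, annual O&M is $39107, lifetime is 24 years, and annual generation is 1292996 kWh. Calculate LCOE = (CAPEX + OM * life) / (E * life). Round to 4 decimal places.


Total cost = CAPEX + OM * lifetime = 2772510 + 39107 * 24 = 2772510 + 938568 = 3711078
Total generation = annual * lifetime = 1292996 * 24 = 31031904 kWh
LCOE = 3711078 / 31031904
LCOE = 0.1196 $/kWh

0.1196


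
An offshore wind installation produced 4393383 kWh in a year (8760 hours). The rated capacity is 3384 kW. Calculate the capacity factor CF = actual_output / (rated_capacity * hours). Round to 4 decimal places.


Capacity factor = actual output / maximum possible output
Maximum possible = rated * hours = 3384 * 8760 = 29643840 kWh
CF = 4393383 / 29643840
CF = 0.1482

0.1482


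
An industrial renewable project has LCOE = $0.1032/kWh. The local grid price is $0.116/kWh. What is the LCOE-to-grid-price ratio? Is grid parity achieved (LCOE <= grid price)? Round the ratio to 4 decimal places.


Compare LCOE to grid price:
  LCOE = $0.1032/kWh, Grid price = $0.116/kWh
  Ratio = LCOE / grid_price = 0.1032 / 0.116 = 0.8897
  Grid parity achieved (ratio <= 1)? yes

0.8897


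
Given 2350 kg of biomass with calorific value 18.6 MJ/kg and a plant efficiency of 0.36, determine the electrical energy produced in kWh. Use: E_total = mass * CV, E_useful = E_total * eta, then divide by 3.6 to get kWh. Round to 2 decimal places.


Total energy = mass * CV = 2350 * 18.6 = 43710.0 MJ
Useful energy = total * eta = 43710.0 * 0.36 = 15735.6 MJ
Convert to kWh: 15735.6 / 3.6
Useful energy = 4371.00 kWh

4371.00


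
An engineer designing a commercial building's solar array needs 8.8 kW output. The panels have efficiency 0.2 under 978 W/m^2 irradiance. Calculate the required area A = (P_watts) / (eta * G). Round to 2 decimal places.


Convert target power to watts: P = 8.8 * 1000 = 8800.0 W
Compute denominator: eta * G = 0.2 * 978 = 195.6
Required area A = P / (eta * G) = 8800.0 / 195.6
A = 44.99 m^2

44.99


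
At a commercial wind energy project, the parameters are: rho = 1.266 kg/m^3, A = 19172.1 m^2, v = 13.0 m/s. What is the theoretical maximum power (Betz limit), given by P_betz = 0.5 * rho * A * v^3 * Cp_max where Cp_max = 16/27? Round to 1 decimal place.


The Betz coefficient Cp_max = 16/27 = 0.5926
v^3 = 13.0^3 = 2197.0
P_betz = 0.5 * rho * A * v^3 * Cp_max
P_betz = 0.5 * 1.266 * 19172.1 * 2197.0 * 0.5926
P_betz = 15800094.0 W

15800094.0


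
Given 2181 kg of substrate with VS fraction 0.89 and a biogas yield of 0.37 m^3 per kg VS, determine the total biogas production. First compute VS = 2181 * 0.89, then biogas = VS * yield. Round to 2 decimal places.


Compute volatile solids:
  VS = mass * VS_fraction = 2181 * 0.89 = 1941.09 kg
Calculate biogas volume:
  Biogas = VS * specific_yield = 1941.09 * 0.37
  Biogas = 718.20 m^3

718.20


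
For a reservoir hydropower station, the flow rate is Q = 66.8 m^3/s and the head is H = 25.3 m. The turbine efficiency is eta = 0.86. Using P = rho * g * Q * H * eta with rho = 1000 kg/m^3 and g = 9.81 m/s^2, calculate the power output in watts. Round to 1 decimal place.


Apply the hydropower formula P = rho * g * Q * H * eta
rho * g = 1000 * 9.81 = 9810.0
P = 9810.0 * 66.8 * 25.3 * 0.86
P = 14258191.5 W

14258191.5


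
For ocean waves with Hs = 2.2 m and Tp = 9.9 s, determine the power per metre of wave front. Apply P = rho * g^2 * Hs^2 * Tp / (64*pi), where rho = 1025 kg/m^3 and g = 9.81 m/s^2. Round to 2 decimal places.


Apply wave power formula:
  g^2 = 9.81^2 = 96.2361
  Hs^2 = 2.2^2 = 4.84
  Numerator = rho * g^2 * Hs^2 * Tp = 1025 * 96.2361 * 4.84 * 9.9 = 4726530.19
  Denominator = 64 * pi = 201.0619
  P = 4726530.19 / 201.0619 = 23507.83 W/m

23507.83


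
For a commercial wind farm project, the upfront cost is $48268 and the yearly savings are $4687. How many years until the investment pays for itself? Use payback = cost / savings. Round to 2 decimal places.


Simple payback period = initial cost / annual savings
Payback = 48268 / 4687
Payback = 10.30 years

10.30


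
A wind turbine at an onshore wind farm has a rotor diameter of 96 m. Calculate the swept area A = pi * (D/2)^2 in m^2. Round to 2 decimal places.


Compute the rotor radius:
  r = D / 2 = 96 / 2 = 48.0 m
Calculate swept area:
  A = pi * r^2 = pi * 48.0^2
  A = 7238.23 m^2

7238.23


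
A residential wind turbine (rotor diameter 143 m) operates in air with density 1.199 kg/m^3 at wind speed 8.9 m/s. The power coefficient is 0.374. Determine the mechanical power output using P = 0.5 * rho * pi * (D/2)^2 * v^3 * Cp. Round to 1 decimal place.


Step 1 -- Compute swept area:
  A = pi * (D/2)^2 = pi * (143/2)^2 = 16060.61 m^2
Step 2 -- Apply wind power equation:
  P = 0.5 * rho * A * v^3 * Cp
  v^3 = 8.9^3 = 704.969
  P = 0.5 * 1.199 * 16060.61 * 704.969 * 0.374
  P = 2538591.2 W

2538591.2


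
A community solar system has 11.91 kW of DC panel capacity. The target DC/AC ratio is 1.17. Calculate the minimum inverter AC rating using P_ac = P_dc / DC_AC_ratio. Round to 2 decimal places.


The inverter AC capacity is determined by the DC/AC ratio.
Given: P_dc = 11.91 kW, DC/AC ratio = 1.17
P_ac = P_dc / ratio = 11.91 / 1.17
P_ac = 10.18 kW

10.18


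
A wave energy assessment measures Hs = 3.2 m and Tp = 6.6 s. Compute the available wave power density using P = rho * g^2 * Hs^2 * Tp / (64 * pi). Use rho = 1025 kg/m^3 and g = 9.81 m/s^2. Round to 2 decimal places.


Apply wave power formula:
  g^2 = 9.81^2 = 96.2361
  Hs^2 = 3.2^2 = 10.24
  Numerator = rho * g^2 * Hs^2 * Tp = 1025 * 96.2361 * 10.24 * 6.6 = 6666621.1
  Denominator = 64 * pi = 201.0619
  P = 6666621.1 / 201.0619 = 33157.05 W/m

33157.05


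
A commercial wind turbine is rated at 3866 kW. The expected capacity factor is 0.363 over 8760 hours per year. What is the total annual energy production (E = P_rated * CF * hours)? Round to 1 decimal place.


Annual energy = rated_kW * capacity_factor * hours_per_year
Given: P_rated = 3866 kW, CF = 0.363, hours = 8760
E = 3866 * 0.363 * 8760
E = 12293416.1 kWh

12293416.1


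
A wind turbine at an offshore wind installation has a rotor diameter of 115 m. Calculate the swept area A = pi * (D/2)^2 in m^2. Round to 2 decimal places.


Compute the rotor radius:
  r = D / 2 = 115 / 2 = 57.5 m
Calculate swept area:
  A = pi * r^2 = pi * 57.5^2
  A = 10386.89 m^2

10386.89


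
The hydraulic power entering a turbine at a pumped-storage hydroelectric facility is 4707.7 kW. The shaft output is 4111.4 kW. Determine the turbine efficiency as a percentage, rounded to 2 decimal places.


Turbine efficiency = (output power / input power) * 100
eta = (4111.4 / 4707.7) * 100
eta = 87.33%

87.33


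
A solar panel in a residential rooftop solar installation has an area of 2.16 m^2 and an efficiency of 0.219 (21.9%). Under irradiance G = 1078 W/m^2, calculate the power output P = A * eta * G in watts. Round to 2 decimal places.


Use the solar power formula P = A * eta * G.
Given: A = 2.16 m^2, eta = 0.219, G = 1078 W/m^2
P = 2.16 * 0.219 * 1078
P = 509.94 W

509.94


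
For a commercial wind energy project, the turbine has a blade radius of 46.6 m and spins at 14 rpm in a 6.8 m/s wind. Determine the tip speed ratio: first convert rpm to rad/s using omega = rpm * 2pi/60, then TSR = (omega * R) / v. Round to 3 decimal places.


Convert rotational speed to rad/s:
  omega = 14 * 2 * pi / 60 = 1.4661 rad/s
Compute tip speed:
  v_tip = omega * R = 1.4661 * 46.6 = 68.319 m/s
Tip speed ratio:
  TSR = v_tip / v_wind = 68.319 / 6.8 = 10.047

10.047


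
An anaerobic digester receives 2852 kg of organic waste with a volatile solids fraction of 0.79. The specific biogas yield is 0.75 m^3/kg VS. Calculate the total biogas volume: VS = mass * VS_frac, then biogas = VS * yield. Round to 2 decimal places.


Compute volatile solids:
  VS = mass * VS_fraction = 2852 * 0.79 = 2253.08 kg
Calculate biogas volume:
  Biogas = VS * specific_yield = 2253.08 * 0.75
  Biogas = 1689.81 m^3

1689.81


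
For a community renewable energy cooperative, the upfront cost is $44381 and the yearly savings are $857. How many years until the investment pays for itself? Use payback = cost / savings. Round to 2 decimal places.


Simple payback period = initial cost / annual savings
Payback = 44381 / 857
Payback = 51.79 years

51.79


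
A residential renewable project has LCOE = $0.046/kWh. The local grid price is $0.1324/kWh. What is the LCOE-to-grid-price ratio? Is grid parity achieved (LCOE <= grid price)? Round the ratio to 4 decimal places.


Compare LCOE to grid price:
  LCOE = $0.046/kWh, Grid price = $0.1324/kWh
  Ratio = LCOE / grid_price = 0.046 / 0.1324 = 0.3474
  Grid parity achieved (ratio <= 1)? yes

0.3474


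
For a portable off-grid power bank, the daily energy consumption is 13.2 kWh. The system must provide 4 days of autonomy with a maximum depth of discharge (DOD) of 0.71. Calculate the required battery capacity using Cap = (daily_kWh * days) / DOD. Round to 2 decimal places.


Total energy needed = daily * days = 13.2 * 4 = 52.8 kWh
Account for depth of discharge:
  Cap = total_energy / DOD = 52.8 / 0.71
  Cap = 74.37 kWh

74.37


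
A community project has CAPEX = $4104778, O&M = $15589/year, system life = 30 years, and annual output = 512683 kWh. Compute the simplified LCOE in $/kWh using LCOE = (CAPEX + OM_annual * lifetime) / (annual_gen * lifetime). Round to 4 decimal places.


Total cost = CAPEX + OM * lifetime = 4104778 + 15589 * 30 = 4104778 + 467670 = 4572448
Total generation = annual * lifetime = 512683 * 30 = 15380490 kWh
LCOE = 4572448 / 15380490
LCOE = 0.2973 $/kWh

0.2973


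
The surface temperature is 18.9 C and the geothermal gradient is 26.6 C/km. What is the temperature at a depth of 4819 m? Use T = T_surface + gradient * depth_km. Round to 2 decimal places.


Convert depth to km: 4819 / 1000 = 4.819 km
Temperature increase = gradient * depth_km = 26.6 * 4.819 = 128.19 C
Temperature at depth = T_surface + delta_T = 18.9 + 128.19
T = 147.09 C

147.09


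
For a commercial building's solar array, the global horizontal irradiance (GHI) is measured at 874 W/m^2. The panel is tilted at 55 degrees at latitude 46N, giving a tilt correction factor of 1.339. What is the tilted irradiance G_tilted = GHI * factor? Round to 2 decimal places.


Identify the given values:
  GHI = 874 W/m^2, tilt correction factor = 1.339
Apply the formula G_tilted = GHI * factor:
  G_tilted = 874 * 1.339
  G_tilted = 1170.29 W/m^2

1170.29


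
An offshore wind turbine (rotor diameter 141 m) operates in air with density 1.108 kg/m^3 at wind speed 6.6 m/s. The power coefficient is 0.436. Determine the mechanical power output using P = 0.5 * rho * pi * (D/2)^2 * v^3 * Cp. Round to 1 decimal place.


Step 1 -- Compute swept area:
  A = pi * (D/2)^2 = pi * (141/2)^2 = 15614.5 m^2
Step 2 -- Apply wind power equation:
  P = 0.5 * rho * A * v^3 * Cp
  v^3 = 6.6^3 = 287.496
  P = 0.5 * 1.108 * 15614.5 * 287.496 * 0.436
  P = 1084316.8 W

1084316.8


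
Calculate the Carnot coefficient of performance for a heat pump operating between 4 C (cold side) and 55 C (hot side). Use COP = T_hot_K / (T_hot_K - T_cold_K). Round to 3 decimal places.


Convert to Kelvin:
  T_hot = 55 + 273.15 = 328.15 K
  T_cold = 4 + 273.15 = 277.15 K
Apply Carnot COP formula:
  COP = T_hot_K / (T_hot_K - T_cold_K) = 328.15 / 51.0
  COP = 6.434

6.434


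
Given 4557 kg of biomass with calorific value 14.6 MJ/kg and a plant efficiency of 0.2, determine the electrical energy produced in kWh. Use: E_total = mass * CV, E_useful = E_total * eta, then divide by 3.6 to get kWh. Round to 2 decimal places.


Total energy = mass * CV = 4557 * 14.6 = 66532.2 MJ
Useful energy = total * eta = 66532.2 * 0.2 = 13306.44 MJ
Convert to kWh: 13306.44 / 3.6
Useful energy = 3696.23 kWh

3696.23


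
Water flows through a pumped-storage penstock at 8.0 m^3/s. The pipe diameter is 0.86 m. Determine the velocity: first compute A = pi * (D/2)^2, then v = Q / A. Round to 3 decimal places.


Compute pipe cross-sectional area:
  A = pi * (D/2)^2 = pi * (0.86/2)^2 = 0.5809 m^2
Calculate velocity:
  v = Q / A = 8.0 / 0.5809
  v = 13.772 m/s

13.772


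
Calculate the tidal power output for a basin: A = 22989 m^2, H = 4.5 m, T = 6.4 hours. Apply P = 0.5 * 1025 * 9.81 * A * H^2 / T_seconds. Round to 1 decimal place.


Convert period to seconds: T = 6.4 * 3600 = 23040.0 s
H^2 = 4.5^2 = 20.25
P = 0.5 * rho * g * A * H^2 / T
P = 0.5 * 1025 * 9.81 * 22989 * 20.25 / 23040.0
P = 101584.0 W

101584.0


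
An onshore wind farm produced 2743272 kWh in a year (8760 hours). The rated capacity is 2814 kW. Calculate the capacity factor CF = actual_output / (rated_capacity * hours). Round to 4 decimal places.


Capacity factor = actual output / maximum possible output
Maximum possible = rated * hours = 2814 * 8760 = 24650640 kWh
CF = 2743272 / 24650640
CF = 0.1113

0.1113


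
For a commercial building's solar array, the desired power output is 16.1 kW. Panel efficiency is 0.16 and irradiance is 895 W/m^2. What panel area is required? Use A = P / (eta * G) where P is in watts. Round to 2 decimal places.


Convert target power to watts: P = 16.1 * 1000 = 16100.0 W
Compute denominator: eta * G = 0.16 * 895 = 143.2
Required area A = P / (eta * G) = 16100.0 / 143.2
A = 112.43 m^2

112.43


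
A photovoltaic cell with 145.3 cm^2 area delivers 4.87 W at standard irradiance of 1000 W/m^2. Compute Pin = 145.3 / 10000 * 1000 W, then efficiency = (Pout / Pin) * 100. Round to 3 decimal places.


First compute the input power:
  Pin = area_cm2 / 10000 * G = 145.3 / 10000 * 1000 = 14.53 W
Then compute efficiency:
  Efficiency = (Pout / Pin) * 100 = (4.87 / 14.53) * 100
  Efficiency = 33.517%

33.517
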